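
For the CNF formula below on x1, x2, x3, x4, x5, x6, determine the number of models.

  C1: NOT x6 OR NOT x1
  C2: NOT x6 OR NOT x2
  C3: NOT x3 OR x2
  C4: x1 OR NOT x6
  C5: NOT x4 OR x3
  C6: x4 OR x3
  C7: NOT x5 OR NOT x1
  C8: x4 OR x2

There are 2^6 = 64 truth assignments over (x1, x2, x3, x4, x5, x6).
Split on x1. With x1 = true, the clauses containing x1 are satisfied and NOT x1 drops from the rest; 2 of the 2^5 = 32 assignments to the other variables satisfy what remains.
With x1 = false, by the same count on the reduced clause set, 4 assignments work.
(One model: x1=F, x2=T, x3=T, x4=F, x5=F, x6=F.)
Total: 2 + 4 = 6.

6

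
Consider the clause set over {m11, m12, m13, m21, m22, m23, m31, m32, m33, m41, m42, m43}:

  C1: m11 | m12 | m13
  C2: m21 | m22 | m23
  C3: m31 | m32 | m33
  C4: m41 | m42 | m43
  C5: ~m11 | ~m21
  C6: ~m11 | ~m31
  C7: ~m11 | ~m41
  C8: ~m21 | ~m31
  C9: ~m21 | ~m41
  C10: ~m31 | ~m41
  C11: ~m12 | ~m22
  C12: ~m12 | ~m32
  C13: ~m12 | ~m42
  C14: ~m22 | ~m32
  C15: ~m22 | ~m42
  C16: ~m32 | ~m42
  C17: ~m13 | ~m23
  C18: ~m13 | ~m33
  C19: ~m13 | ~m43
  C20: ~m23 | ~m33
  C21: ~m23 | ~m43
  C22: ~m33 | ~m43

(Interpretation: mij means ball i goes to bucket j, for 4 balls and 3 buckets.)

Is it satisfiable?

Branch on m11: set m11 = 0.
Branch on m12: set m12 = 1.
From the singleton clause (~m22), m22 = 0.
From the singleton clause (~m32), m32 = 0.
From the singleton clause (~m42), m42 = 0.
Branch on m21: set m21 = 1.
From the singleton clause (~m31), m31 = 0.
From the singleton clause (m33), m33 = 1.
From the singleton clause (~m41), m41 = 0.
From the singleton clause (m43), m43 = 1.
But (~m43) is also a unit clause — contradiction.
Backtrack on m21: now try m21 = 0.
From the singleton clause (m23), m23 = 1.
From the singleton clause (~m13), m13 = 0.
From the singleton clause (~m33), m33 = 0.
From the singleton clause (m31), m31 = 1.
From the singleton clause (~m41), m41 = 0.
From the singleton clause (m43), m43 = 1.
But (~m43) is also a unit clause — contradiction.
Both values of m21 lead to a conflict.
Backtrack on m12: now try m12 = 0.
From the singleton clause (m13), m13 = 1.
From the singleton clause (~m23), m23 = 0.
From the singleton clause (~m33), m33 = 0.
From the singleton clause (~m43), m43 = 0.
Branch on m21: set m21 = 1.
From the singleton clause (~m31), m31 = 0.
From the singleton clause (m32), m32 = 1.
From the singleton clause (~m41), m41 = 0.
From the singleton clause (m42), m42 = 1.
But (~m42) is also a unit clause — contradiction.
Backtrack on m21: now try m21 = 0.
From the singleton clause (m22), m22 = 1.
From the singleton clause (~m32), m32 = 0.
From the singleton clause (m31), m31 = 1.
From the singleton clause (~m41), m41 = 0.
From the singleton clause (m42), m42 = 1.
But (~m42) is also a unit clause — contradiction.
Both values of m21 lead to a conflict.
Both values of m12 lead to a conflict.
Backtrack on m11: now try m11 = 1.
From the singleton clause (~m21), m21 = 0.
From the singleton clause (~m31), m31 = 0.
From the singleton clause (~m41), m41 = 0.
Branch on m22: set m22 = 1.
From the singleton clause (~m12), m12 = 0.
From the singleton clause (~m32), m32 = 0.
From the singleton clause (m33), m33 = 1.
From the singleton clause (~m42), m42 = 0.
From the singleton clause (m43), m43 = 1.
But (~m43) is also a unit clause — contradiction.
Backtrack on m22: now try m22 = 0.
From the singleton clause (m23), m23 = 1.
From the singleton clause (~m13), m13 = 0.
From the singleton clause (~m33), m33 = 0.
From the singleton clause (m32), m32 = 1.
From the singleton clause (~m12), m12 = 0.
From the singleton clause (~m42), m42 = 0.
From the singleton clause (m43), m43 = 1.
But (~m43) is also a unit clause — contradiction.
Both values of m22 lead to a conflict.
Both values of m11 lead to a conflict.
No assignment satisfies every clause.

Unsatisfiable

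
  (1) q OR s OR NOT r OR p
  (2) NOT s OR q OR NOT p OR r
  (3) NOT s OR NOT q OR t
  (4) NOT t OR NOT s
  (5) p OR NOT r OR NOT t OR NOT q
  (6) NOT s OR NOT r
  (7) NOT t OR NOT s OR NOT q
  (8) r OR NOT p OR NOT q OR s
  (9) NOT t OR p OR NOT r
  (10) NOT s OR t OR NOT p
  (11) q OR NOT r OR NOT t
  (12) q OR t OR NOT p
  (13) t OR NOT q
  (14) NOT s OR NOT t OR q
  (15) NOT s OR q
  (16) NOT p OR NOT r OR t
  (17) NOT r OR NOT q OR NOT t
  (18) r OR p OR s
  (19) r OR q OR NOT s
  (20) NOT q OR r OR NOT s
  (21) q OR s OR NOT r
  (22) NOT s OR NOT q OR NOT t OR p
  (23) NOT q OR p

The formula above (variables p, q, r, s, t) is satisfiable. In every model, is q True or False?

False

Suppose q = true.
From the singleton clause (t), t = true.
From the singleton clause (NOT s), s = false.
From the singleton clause (NOT r), r = false.
From the singleton clause (NOT p), p = false.
But (p) is also a unit clause — contradiction.
So every satisfying assignment has q = False.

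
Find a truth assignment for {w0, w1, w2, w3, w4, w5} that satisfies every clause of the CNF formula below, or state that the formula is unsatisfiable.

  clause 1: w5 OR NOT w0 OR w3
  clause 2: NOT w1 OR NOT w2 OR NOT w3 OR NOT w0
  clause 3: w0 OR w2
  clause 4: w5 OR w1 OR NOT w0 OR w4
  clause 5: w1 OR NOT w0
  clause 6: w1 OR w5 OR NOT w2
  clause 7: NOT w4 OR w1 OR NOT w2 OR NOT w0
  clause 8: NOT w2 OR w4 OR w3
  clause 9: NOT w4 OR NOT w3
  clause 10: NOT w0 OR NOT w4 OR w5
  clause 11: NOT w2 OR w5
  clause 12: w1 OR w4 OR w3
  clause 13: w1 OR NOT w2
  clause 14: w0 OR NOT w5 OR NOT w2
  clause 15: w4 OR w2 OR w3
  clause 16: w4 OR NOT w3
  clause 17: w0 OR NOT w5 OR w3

w0 ↦ true; w1 ↦ true; w2 ↦ true; w3 ↦ false; w4 ↦ true; w5 ↦ true

Case w0 = true:
(w1) alone gives w1 = true.
Case w5 = true:
Case w2 = true:
(NOT w3) alone gives w3 = false.
(w4) alone gives w4 = true.
All clauses are satisfied.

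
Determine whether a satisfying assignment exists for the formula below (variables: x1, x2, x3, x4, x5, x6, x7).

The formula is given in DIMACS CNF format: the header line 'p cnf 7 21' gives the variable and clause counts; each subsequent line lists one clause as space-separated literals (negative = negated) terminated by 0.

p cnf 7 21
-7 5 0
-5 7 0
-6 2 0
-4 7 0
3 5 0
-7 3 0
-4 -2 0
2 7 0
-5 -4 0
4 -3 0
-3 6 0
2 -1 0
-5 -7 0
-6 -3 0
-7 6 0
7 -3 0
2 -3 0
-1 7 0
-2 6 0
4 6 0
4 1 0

Branch on x7: set x7 = False.
From the singleton clause (¬x5), x5 = False.
From the singleton clause (¬x4), x4 = False.
From the singleton clause (x3), x3 = True.
That conflicts with the unit clause (¬x3).
So x7 must be the other value — set x7 = True.
From the singleton clause (x5), x5 = True.
That conflicts with the unit clause (¬x5).
Both values of x7 lead to a conflict.
No assignment satisfies every clause.

Unsatisfiable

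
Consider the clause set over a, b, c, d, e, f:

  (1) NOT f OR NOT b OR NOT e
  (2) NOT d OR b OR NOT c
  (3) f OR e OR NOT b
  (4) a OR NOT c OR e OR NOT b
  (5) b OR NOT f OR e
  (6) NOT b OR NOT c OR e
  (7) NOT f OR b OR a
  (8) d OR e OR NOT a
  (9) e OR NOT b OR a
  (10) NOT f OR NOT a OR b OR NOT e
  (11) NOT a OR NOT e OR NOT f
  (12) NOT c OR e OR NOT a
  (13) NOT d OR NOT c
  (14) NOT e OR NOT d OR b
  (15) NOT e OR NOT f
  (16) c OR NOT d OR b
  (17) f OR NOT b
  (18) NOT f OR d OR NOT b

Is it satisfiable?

Yes

Suppose d = true.
The clause (NOT c) is unit, so c = false.
The clause (b) is unit, so b = true.
The clause (f) is unit, so f = true.
The clause (NOT e) is unit, so e = false.
The clause (a) is unit, so a = true.
Every clause now holds.
A satisfying assignment: a=true, b=true, c=false, d=true, e=false, f=true.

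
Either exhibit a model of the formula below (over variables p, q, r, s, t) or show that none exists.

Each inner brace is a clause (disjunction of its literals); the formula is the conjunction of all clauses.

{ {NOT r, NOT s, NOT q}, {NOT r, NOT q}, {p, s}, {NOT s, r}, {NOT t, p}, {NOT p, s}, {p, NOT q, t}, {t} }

From the singleton clause (t), t = true.
From the singleton clause (p), p = true.
From the singleton clause (s), s = true.
From the singleton clause (r), r = true.
From the singleton clause (NOT q), q = false.
All clauses are satisfied.

p: true; q: false; r: true; s: true; t: true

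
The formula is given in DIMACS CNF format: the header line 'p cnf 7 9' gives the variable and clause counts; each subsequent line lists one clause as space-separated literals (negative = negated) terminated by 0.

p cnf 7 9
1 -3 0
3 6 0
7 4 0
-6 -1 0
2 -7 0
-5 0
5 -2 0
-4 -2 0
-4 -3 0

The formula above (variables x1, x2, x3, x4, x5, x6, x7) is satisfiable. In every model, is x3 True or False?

Suppose x3 = True.
The clause (x1) is unit, so x1 = True.
The clause (¬x6) is unit, so x6 = False.
The clause (¬x5) is unit, so x5 = False.
The clause (¬x2) is unit, so x2 = False.
The clause (¬x7) is unit, so x7 = False.
The clause (x4) is unit, so x4 = True.
But (¬x4) is also a unit clause — contradiction.
So every satisfying assignment has x3 = False.

False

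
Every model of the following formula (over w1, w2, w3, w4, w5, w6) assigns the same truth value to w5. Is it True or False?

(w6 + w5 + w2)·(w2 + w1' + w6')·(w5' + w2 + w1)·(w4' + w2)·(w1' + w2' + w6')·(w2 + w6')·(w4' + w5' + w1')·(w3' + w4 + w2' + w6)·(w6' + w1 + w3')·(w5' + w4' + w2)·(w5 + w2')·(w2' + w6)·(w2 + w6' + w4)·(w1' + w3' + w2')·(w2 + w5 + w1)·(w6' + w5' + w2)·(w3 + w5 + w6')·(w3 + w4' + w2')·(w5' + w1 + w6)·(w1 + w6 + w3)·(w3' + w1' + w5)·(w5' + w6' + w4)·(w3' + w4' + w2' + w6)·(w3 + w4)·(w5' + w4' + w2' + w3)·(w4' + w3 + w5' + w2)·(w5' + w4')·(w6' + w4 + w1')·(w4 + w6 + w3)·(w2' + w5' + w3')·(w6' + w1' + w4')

True

Suppose w5 = 0.
The clause (w2') is unit, so w2 = 0.
The clause (w6) is unit, so w6 = 1.
That conflicts with the unit clause (w6').
So every satisfying assignment has w5 = True.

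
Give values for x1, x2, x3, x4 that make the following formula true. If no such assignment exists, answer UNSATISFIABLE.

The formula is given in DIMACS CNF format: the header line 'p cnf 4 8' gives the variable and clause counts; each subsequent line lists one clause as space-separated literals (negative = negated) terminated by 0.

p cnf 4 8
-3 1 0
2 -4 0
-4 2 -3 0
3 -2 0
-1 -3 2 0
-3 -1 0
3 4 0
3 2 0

UNSATISFIABLE

Branch on x3: set x3 = False.
From the singleton clause (¬x2), x2 = False.
Now (x2) is unsatisfied and unit — conflict.
That branch fails; take x3 = True instead.
From the singleton clause (x1), x1 = True.
Now (¬x1) is unsatisfied and unit — conflict.
Either choice for x3 ends in contradiction.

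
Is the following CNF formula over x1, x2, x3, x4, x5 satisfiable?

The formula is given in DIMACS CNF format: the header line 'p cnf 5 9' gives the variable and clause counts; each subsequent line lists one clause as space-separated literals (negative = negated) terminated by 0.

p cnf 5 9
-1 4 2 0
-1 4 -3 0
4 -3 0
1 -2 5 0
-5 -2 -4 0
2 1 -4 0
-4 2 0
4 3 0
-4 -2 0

Suppose x4 = True.
Unit clause (x2) forces x2 = True.
But (¬x2) is also a unit clause — contradiction.
That branch fails; take x4 = False instead.
Unit clause (¬x3) forces x3 = False.
But (x3) is also a unit clause — contradiction.
Both values of x4 lead to a conflict.
No assignment satisfies every clause.

No, unsatisfiable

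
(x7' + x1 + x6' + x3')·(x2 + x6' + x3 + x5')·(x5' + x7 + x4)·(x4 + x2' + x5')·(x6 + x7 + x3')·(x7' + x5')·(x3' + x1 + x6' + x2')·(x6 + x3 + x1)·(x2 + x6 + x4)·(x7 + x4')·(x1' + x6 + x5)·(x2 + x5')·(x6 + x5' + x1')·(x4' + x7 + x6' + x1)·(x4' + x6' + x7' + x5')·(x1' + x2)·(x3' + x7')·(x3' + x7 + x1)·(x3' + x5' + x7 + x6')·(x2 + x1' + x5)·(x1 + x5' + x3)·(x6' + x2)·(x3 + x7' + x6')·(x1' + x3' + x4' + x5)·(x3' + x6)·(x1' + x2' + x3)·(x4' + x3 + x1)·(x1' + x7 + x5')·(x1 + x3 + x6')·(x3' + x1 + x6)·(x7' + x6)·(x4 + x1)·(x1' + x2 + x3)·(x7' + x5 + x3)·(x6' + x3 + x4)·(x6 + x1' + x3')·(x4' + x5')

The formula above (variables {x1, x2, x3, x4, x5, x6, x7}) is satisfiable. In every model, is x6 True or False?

Suppose x6 = 0.
Unit clause (x3') forces x3 = 0.
Unit clause (x1) forces x1 = 1.
Unit clause (x5) forces x5 = 1.
But (x5') is also a unit clause — contradiction.
So every satisfying assignment has x6 = True.

True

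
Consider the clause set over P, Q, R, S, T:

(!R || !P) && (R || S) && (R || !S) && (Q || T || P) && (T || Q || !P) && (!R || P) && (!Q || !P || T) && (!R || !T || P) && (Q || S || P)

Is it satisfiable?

Unsatisfiable

Suppose R = false.
(S) alone gives S = true.
That conflicts with the unit clause (!S).
That branch fails; take R = true instead.
(!P) alone gives P = false.
That conflicts with the unit clause (P).
Neither R = true nor R = false works.
No assignment satisfies every clause.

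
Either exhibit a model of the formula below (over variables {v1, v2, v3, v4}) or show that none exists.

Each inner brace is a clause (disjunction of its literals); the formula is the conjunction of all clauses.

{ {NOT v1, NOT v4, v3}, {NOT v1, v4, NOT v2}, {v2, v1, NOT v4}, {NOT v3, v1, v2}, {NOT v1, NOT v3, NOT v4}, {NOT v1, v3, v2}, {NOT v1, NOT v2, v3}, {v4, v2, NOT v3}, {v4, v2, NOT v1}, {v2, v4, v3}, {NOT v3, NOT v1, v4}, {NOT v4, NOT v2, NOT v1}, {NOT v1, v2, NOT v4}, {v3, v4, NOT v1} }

v1: false; v2: true; v3: false; v4: false

Suppose v1 = false.
Suppose v2 = true.
All clauses hold; v3, v4 can take either value.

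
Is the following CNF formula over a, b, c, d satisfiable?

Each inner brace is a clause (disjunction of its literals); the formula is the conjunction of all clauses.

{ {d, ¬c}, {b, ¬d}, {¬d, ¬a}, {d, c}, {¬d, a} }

Try d = True.
The clause (b) is unit, so b = True.
The clause (¬a) is unit, so a = False.
That conflicts with the unit clause (a).
That branch fails; take d = False instead.
The clause (¬c) is unit, so c = False.
That conflicts with the unit clause (c).
Neither d = True nor d = False works.
No assignment satisfies every clause.

Unsatisfiable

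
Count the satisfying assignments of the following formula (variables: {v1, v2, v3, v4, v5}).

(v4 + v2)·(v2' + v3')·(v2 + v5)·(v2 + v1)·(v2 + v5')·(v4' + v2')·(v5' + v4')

There are 2^5 = 32 truth assignments over (v1, v2, v3, v4, v5).
Split on v3. With v3 = 1, the clauses containing v3 are satisfied and v3' drops from the rest; 0 of the 2^4 = 16 assignments to the other variables satisfy what remains.
With v3 = 0, by the same count on the reduced clause set, 4 assignments work.
Total: 0 + 4 = 4.

4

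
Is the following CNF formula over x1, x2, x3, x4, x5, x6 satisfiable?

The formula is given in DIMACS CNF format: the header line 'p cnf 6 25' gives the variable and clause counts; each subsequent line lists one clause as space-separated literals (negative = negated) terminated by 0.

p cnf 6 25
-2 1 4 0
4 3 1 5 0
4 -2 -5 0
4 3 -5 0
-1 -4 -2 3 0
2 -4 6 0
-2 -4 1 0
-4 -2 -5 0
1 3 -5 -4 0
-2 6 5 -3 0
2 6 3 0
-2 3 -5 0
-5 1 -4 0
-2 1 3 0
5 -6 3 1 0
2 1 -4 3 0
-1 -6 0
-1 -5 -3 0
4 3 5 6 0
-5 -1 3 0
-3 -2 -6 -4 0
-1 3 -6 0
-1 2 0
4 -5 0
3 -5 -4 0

Satisfiable

Case x1 = False:
Case x2 = False:
Case x4 = False:
(¬x5) alone gives x5 = False.
(x3) alone gives x3 = True.
Every clause is now satisfied; x6 is unconstrained.
A satisfying assignment: x1=False; x2=False; x3=True; x4=False; x5=False; x6=True.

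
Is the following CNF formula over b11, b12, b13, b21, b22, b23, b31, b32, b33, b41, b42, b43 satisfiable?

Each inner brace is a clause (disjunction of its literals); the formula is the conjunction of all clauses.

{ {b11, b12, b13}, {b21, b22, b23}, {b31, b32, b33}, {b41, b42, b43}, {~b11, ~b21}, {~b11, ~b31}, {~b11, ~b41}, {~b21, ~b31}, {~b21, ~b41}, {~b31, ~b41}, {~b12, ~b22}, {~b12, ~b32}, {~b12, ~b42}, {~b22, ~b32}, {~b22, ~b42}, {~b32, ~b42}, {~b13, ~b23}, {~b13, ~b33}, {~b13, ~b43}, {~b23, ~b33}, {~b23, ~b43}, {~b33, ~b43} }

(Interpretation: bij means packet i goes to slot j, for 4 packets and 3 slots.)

No

Case b11 = 0:
Case b12 = 1:
The clause (~b22) is unit, so b22 = 0.
The clause (~b32) is unit, so b32 = 0.
The clause (~b42) is unit, so b42 = 0.
Case b21 = 1:
The clause (~b31) is unit, so b31 = 0.
The clause (b33) is unit, so b33 = 1.
The clause (~b41) is unit, so b41 = 0.
The clause (b43) is unit, so b43 = 1.
That conflicts with the unit clause (~b43).
So b21 must be the other value — set b21 = 0.
The clause (b23) is unit, so b23 = 1.
The clause (~b13) is unit, so b13 = 0.
The clause (~b33) is unit, so b33 = 0.
The clause (b31) is unit, so b31 = 1.
The clause (~b41) is unit, so b41 = 0.
The clause (b43) is unit, so b43 = 1.
That conflicts with the unit clause (~b43).
Both values of b21 lead to a conflict.
So b12 must be the other value — set b12 = 0.
The clause (b13) is unit, so b13 = 1.
The clause (~b23) is unit, so b23 = 0.
The clause (~b33) is unit, so b33 = 0.
The clause (~b43) is unit, so b43 = 0.
Case b21 = 1:
The clause (~b31) is unit, so b31 = 0.
The clause (b32) is unit, so b32 = 1.
The clause (~b41) is unit, so b41 = 0.
The clause (b42) is unit, so b42 = 1.
That conflicts with the unit clause (~b42).
So b21 must be the other value — set b21 = 0.
The clause (b22) is unit, so b22 = 1.
The clause (~b32) is unit, so b32 = 0.
The clause (b31) is unit, so b31 = 1.
The clause (~b41) is unit, so b41 = 0.
The clause (b42) is unit, so b42 = 1.
That conflicts with the unit clause (~b42).
Both values of b21 lead to a conflict.
Both values of b12 lead to a conflict.
So b11 must be the other value — set b11 = 1.
The clause (~b21) is unit, so b21 = 0.
The clause (~b31) is unit, so b31 = 0.
The clause (~b41) is unit, so b41 = 0.
Case b22 = 1:
The clause (~b12) is unit, so b12 = 0.
The clause (~b32) is unit, so b32 = 0.
The clause (b33) is unit, so b33 = 1.
The clause (~b42) is unit, so b42 = 0.
The clause (b43) is unit, so b43 = 1.
That conflicts with the unit clause (~b43).
So b22 must be the other value — set b22 = 0.
The clause (b23) is unit, so b23 = 1.
The clause (~b13) is unit, so b13 = 0.
The clause (~b33) is unit, so b33 = 0.
The clause (b32) is unit, so b32 = 1.
The clause (~b12) is unit, so b12 = 0.
The clause (~b42) is unit, so b42 = 0.
The clause (b43) is unit, so b43 = 1.
That conflicts with the unit clause (~b43).
Both values of b22 lead to a conflict.
Both values of b11 lead to a conflict.
No assignment satisfies every clause.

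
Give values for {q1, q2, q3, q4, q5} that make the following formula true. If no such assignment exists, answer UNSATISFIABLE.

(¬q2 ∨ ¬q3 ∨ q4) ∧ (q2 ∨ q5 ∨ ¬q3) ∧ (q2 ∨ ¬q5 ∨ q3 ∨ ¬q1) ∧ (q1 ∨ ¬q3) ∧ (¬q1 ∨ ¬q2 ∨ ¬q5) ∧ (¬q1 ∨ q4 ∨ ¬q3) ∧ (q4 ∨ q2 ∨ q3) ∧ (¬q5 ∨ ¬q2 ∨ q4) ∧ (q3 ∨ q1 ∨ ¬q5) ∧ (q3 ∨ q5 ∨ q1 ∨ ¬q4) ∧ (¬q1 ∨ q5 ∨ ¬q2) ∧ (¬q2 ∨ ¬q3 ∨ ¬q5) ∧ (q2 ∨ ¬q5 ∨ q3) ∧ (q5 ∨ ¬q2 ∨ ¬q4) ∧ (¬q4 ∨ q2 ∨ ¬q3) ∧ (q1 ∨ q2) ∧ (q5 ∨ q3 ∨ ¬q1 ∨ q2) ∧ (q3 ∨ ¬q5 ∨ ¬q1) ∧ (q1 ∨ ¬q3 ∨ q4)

q1: False; q2: True; q3: False; q4: False; q5: False

Suppose q1 = False.
From the singleton clause (¬q3), q3 = False.
From the singleton clause (¬q5), q5 = False.
From the singleton clause (¬q4), q4 = False.
From the singleton clause (q2), q2 = True.
This assignment satisfies each clause.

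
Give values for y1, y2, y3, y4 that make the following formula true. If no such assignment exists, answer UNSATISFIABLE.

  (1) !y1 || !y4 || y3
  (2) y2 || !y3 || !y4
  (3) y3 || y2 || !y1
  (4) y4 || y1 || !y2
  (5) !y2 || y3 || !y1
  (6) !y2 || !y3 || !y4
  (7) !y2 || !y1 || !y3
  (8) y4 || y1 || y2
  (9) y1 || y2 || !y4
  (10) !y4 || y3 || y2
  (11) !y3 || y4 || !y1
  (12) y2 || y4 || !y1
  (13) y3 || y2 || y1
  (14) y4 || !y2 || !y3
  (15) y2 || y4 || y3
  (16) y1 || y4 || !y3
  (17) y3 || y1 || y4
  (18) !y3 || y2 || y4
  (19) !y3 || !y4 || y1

y1=false; y2=true; y3=false; y4=true

Suppose y1 = false.
Suppose y4 = true.
Unit clause (y2) forces y2 = true.
Unit clause (!y3) forces y3 = false.
This assignment satisfies each clause.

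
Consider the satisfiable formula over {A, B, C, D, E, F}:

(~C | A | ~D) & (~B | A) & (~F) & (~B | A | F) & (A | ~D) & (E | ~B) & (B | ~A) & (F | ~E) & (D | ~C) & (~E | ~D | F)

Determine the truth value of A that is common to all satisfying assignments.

Suppose A = 1.
(~F) alone gives F = 0.
(B) alone gives B = 1.
(E) alone gives E = 1.
That conflicts with the unit clause (~E).
So every satisfying assignment has A = False.

False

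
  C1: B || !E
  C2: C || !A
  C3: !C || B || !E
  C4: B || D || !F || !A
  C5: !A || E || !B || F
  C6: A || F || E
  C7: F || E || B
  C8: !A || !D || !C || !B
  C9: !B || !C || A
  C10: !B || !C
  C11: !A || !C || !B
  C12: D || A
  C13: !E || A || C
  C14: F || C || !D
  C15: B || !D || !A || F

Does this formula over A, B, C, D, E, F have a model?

Suppose B = false.
(!E) alone gives E = false.
(F) alone gives F = true.
Suppose C = false.
(!A) alone gives A = false.
(D) alone gives D = true.
This assignment satisfies each clause.
A satisfying assignment: A ↦ false; B ↦ false; C ↦ false; D ↦ true; E ↦ false; F ↦ true.

Yes, satisfiable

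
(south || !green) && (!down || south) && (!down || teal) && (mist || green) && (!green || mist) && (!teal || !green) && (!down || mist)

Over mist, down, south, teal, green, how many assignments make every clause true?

There are 2^5 = 32 truth assignments over (mist, down, south, teal, green).
Split on green. With green = true, the clauses containing green are satisfied and !green drops from the rest; 1 of the 2^4 = 16 assignments to the other variables satisfy what remains.
With green = false, by the same count on the reduced clause set, 5 assignments work.
(One model: mist=T, down=F, south=F, teal=F, green=F.)
Total: 1 + 5 = 6.

6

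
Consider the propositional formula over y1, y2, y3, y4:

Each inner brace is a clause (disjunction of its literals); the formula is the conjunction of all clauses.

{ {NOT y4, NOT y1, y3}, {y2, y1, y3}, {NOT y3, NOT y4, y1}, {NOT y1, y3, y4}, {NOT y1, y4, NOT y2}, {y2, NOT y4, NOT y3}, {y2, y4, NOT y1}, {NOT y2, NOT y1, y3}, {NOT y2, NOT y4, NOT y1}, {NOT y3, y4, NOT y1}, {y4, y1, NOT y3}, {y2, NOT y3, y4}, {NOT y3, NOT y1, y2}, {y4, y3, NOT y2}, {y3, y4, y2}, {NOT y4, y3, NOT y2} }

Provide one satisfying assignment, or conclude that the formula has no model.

Suppose y4 = false.
Suppose y1 = false.
Unit clause (NOT y3) forces y3 = false.
Unit clause (y2) forces y2 = true.
Now (NOT y2) is unsatisfied and unit — conflict.
Backtrack on y1: now try y1 = true.
Unit clause (y3) forces y3 = true.
Now (NOT y3) is unsatisfied and unit — conflict.
Both values of y1 lead to a conflict.
Backtrack on y4: now try y4 = true.
Suppose y1 = false.
Unit clause (NOT y3) forces y3 = false.
Unit clause (y2) forces y2 = true.
Now (NOT y2) is unsatisfied and unit — conflict.
Backtrack on y1: now try y1 = true.
Unit clause (y3) forces y3 = true.
Unit clause (y2) forces y2 = true.
Now (NOT y2) is unsatisfied and unit — conflict.
Both values of y1 lead to a conflict.
Both values of y4 lead to a conflict.

UNSATISFIABLE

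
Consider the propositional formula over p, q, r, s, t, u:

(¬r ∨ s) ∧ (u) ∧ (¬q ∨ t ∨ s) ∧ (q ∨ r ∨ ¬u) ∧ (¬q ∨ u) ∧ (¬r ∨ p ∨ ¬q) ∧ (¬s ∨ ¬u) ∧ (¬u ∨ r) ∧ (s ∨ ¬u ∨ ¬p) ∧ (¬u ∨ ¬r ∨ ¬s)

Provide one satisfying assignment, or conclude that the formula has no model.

From the singleton clause (u), u = True.
From the singleton clause (¬s), s = False.
From the singleton clause (¬r), r = False.
That conflicts with the unit clause (r).

UNSATISFIABLE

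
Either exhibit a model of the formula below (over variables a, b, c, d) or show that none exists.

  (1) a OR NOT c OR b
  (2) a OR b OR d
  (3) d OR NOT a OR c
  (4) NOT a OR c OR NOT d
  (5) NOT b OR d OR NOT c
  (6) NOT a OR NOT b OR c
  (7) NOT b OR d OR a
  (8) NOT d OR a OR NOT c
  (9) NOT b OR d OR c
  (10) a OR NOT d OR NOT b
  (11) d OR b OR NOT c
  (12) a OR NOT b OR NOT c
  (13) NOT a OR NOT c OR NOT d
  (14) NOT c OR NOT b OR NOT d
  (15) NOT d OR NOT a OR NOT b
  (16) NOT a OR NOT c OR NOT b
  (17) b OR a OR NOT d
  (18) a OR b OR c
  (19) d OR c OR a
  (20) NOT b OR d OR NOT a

UNSATISFIABLE

Try a = true.
Try d = true.
From the singleton clause (c), c = true.
Now (NOT c) is unsatisfied and unit — conflict.
Backtrack on d: now try d = false.
From the singleton clause (c), c = true.
From the singleton clause (NOT b), b = false.
Now (b) is unsatisfied and unit — conflict.
Neither d = true nor d = false works.
Backtrack on a: now try a = false.
Try c = false.
From the singleton clause (b), b = true.
From the singleton clause (d), d = true.
Now (NOT d) is unsatisfied and unit — conflict.
Backtrack on c: now try c = true.
From the singleton clause (b), b = true.
Now (NOT b) is unsatisfied and unit — conflict.
Neither c = true nor c = false works.
Neither a = true nor a = false works.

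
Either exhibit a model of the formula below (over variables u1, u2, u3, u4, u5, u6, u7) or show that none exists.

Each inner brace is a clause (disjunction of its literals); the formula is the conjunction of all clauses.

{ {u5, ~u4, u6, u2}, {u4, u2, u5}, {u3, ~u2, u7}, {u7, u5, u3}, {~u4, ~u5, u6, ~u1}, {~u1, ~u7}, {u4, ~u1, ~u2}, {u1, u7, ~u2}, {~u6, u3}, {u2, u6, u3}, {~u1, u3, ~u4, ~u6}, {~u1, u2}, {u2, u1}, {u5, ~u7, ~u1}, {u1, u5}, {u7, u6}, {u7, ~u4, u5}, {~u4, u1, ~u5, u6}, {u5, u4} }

u1: 0,  u2: 1,  u3: 1,  u4: 0,  u5: 1,  u6: 0,  u7: 1

Suppose u1 = 0.
The clause (u2) is unit, so u2 = 1.
The clause (u7) is unit, so u7 = 1.
The clause (u5) is unit, so u5 = 1.
Suppose u6 = 0.
The clause (~u4) is unit, so u4 = 0.
Every clause is now satisfied; u3 is unconstrained.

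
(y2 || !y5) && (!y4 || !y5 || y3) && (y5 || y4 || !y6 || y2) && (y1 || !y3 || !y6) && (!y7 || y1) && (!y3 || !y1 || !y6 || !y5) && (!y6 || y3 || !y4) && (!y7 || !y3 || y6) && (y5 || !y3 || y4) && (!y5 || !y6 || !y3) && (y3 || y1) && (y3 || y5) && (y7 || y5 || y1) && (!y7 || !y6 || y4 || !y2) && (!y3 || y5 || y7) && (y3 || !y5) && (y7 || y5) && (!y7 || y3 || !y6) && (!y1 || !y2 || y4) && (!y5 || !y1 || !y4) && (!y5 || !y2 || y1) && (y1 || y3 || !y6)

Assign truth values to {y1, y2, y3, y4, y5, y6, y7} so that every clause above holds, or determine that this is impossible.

Suppose y2 = false.
The clause (!y5) is unit, so y5 = false.
The clause (y3) is unit, so y3 = true.
The clause (y4) is unit, so y4 = true.
The clause (y7) is unit, so y7 = true.
The clause (y1) is unit, so y1 = true.
The clause (y6) is unit, so y6 = true.
Every clause now holds.

y1: true, y2: false, y3: true, y4: true, y5: false, y6: true, y7: true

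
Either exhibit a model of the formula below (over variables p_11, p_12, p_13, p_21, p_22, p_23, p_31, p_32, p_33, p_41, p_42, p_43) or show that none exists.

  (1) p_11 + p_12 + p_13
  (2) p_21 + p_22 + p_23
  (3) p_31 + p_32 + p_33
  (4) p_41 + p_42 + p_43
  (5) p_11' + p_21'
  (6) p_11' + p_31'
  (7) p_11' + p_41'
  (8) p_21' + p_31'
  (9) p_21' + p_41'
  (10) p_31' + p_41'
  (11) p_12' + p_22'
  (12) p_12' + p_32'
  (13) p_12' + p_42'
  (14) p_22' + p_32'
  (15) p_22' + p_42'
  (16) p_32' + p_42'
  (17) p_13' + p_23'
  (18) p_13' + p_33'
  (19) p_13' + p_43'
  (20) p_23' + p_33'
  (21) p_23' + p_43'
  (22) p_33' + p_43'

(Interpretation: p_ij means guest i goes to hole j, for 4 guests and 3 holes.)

UNSATISFIABLE

Case p_11 = 0:
Case p_12 = 1:
(p_22') alone gives p_22 = 0.
(p_32') alone gives p_32 = 0.
(p_42') alone gives p_42 = 0.
Case p_21 = 1:
(p_31') alone gives p_31 = 0.
(p_33) alone gives p_33 = 1.
(p_41') alone gives p_41 = 0.
(p_43) alone gives p_43 = 1.
But (p_43') is also a unit clause — contradiction.
That branch fails; take p_21 = 0 instead.
(p_23) alone gives p_23 = 1.
(p_13') alone gives p_13 = 0.
(p_33') alone gives p_33 = 0.
(p_31) alone gives p_31 = 1.
(p_41') alone gives p_41 = 0.
(p_43) alone gives p_43 = 1.
But (p_43') is also a unit clause — contradiction.
Neither p_21 = 1 nor p_21 = 0 works.
That branch fails; take p_12 = 0 instead.
(p_13) alone gives p_13 = 1.
(p_23') alone gives p_23 = 0.
(p_33') alone gives p_33 = 0.
(p_43') alone gives p_43 = 0.
Case p_21 = 1:
(p_31') alone gives p_31 = 0.
(p_32) alone gives p_32 = 1.
(p_41') alone gives p_41 = 0.
(p_42) alone gives p_42 = 1.
But (p_42') is also a unit clause — contradiction.
That branch fails; take p_21 = 0 instead.
(p_22) alone gives p_22 = 1.
(p_32') alone gives p_32 = 0.
(p_31) alone gives p_31 = 1.
(p_41') alone gives p_41 = 0.
(p_42) alone gives p_42 = 1.
But (p_42') is also a unit clause — contradiction.
Neither p_21 = 1 nor p_21 = 0 works.
Neither p_12 = 1 nor p_12 = 0 works.
That branch fails; take p_11 = 1 instead.
(p_21') alone gives p_21 = 0.
(p_31') alone gives p_31 = 0.
(p_41') alone gives p_41 = 0.
Case p_22 = 1:
(p_12') alone gives p_12 = 0.
(p_32') alone gives p_32 = 0.
(p_33) alone gives p_33 = 1.
(p_42') alone gives p_42 = 0.
(p_43) alone gives p_43 = 1.
But (p_43') is also a unit clause — contradiction.
That branch fails; take p_22 = 0 instead.
(p_23) alone gives p_23 = 1.
(p_13') alone gives p_13 = 0.
(p_33') alone gives p_33 = 0.
(p_32) alone gives p_32 = 1.
(p_12') alone gives p_12 = 0.
(p_42') alone gives p_42 = 0.
(p_43) alone gives p_43 = 1.
But (p_43') is also a unit clause — contradiction.
Neither p_22 = 1 nor p_22 = 0 works.
Neither p_11 = 1 nor p_11 = 0 works.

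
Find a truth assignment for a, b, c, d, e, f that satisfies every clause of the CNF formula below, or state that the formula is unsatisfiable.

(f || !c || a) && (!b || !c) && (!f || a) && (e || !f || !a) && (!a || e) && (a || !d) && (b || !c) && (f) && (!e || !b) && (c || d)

The clause (f) is unit, so f = true.
The clause (a) is unit, so a = true.
The clause (e) is unit, so e = true.
The clause (!b) is unit, so b = false.
The clause (!c) is unit, so c = false.
The clause (d) is unit, so d = true.
All clauses are satisfied.

a ↦ true; b ↦ false; c ↦ false; d ↦ true; e ↦ true; f ↦ true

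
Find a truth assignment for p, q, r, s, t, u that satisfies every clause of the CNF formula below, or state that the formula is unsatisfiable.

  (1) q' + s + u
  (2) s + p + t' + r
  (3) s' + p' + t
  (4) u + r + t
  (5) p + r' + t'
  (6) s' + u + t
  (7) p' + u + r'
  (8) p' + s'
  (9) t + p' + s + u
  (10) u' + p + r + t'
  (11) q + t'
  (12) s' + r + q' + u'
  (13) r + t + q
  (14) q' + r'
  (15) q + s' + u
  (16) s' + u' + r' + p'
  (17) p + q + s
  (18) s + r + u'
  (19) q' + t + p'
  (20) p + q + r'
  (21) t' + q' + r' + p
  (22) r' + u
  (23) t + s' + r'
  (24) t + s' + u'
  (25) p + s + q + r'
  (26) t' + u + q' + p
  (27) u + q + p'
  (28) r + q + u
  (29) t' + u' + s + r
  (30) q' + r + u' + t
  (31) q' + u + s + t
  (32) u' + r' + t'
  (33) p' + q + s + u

Try p = 1.
The clause (s') is unit, so s = 0.
Try q = 0.
The clause (t') is unit, so t = 0.
The clause (u) is unit, so u = 1.
The clause (r) is unit, so r = 1.
All clauses are satisfied.

p: 1, q: 0, r: 1, s: 0, t: 0, u: 1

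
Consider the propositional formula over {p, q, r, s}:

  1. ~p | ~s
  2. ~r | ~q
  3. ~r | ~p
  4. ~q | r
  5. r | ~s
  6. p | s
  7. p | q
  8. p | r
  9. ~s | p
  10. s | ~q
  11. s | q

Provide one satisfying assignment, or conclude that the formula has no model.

Suppose p = 0.
From the singleton clause (s), s = 1.
But (~s) is also a unit clause — contradiction.
So p must be the other value — set p = 1.
From the singleton clause (~s), s = 0.
From the singleton clause (~r), r = 0.
From the singleton clause (~q), q = 0.
But (q) is also a unit clause — contradiction.
Both values of p lead to a conflict.

UNSATISFIABLE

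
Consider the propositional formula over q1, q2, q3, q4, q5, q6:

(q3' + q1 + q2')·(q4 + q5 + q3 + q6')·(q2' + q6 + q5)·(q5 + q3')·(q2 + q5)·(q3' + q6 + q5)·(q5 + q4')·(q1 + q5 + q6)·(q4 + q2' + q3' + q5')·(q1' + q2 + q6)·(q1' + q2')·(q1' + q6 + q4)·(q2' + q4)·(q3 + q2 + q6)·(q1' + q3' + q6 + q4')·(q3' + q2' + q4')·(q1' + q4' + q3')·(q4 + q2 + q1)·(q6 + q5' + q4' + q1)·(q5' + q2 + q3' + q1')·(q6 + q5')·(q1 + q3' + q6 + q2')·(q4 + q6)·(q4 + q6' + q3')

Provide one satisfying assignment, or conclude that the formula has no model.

q1=0,  q2=0,  q3=0,  q4=1,  q5=1,  q6=1

Try q5 = 1.
The clause (q6) is unit, so q6 = 1.
Try q1 = 0.
Try q3 = 0.
Try q2 = 0.
The clause (q4) is unit, so q4 = 1.
This assignment satisfies each clause.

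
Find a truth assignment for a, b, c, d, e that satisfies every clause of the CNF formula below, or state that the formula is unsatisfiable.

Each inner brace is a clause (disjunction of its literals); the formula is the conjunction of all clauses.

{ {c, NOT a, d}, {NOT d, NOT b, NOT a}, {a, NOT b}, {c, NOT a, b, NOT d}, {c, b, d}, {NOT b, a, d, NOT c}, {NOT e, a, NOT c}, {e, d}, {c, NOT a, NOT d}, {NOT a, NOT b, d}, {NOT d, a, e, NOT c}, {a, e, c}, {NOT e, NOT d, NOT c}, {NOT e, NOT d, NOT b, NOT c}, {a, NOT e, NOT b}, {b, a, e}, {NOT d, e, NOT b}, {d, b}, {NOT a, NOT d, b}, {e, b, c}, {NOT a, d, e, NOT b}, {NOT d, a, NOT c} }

a: false,  b: false,  c: false,  d: true,  e: true

Case a = false:
(NOT b) alone gives b = false.
(e) alone gives e = true.
(NOT c) alone gives c = false.
(d) alone gives d = true.
All clauses are satisfied.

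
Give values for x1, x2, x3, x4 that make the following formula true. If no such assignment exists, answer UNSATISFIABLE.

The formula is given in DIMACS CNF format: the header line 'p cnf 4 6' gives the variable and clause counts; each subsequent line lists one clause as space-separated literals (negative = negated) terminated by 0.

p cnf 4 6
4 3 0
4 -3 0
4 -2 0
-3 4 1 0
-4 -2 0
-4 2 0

Suppose x4 = True.
The clause (¬x2) is unit, so x2 = False.
That conflicts with the unit clause (x2).
Undo x4 and try x4 = False.
The clause (x3) is unit, so x3 = True.
That conflicts with the unit clause (¬x3).
Neither x4 = True nor x4 = False works.

UNSATISFIABLE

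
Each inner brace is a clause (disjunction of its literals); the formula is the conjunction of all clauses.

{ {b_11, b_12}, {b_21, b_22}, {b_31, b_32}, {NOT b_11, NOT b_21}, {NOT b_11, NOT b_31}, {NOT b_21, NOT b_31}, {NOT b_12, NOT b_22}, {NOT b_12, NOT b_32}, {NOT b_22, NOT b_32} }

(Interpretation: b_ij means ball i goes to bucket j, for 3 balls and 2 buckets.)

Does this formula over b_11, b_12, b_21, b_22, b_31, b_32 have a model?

Suppose b_11 = true.
(NOT b_21) alone gives b_21 = false.
(b_22) alone gives b_22 = true.
(NOT b_31) alone gives b_31 = false.
(b_32) alone gives b_32 = true.
But (NOT b_32) is also a unit clause — contradiction.
So b_11 must be the other value — set b_11 = false.
(b_12) alone gives b_12 = true.
(NOT b_22) alone gives b_22 = false.
(b_21) alone gives b_21 = true.
(NOT b_31) alone gives b_31 = false.
(b_32) alone gives b_32 = true.
But (NOT b_32) is also a unit clause — contradiction.
Either choice for b_11 ends in contradiction.
No assignment satisfies every clause.

No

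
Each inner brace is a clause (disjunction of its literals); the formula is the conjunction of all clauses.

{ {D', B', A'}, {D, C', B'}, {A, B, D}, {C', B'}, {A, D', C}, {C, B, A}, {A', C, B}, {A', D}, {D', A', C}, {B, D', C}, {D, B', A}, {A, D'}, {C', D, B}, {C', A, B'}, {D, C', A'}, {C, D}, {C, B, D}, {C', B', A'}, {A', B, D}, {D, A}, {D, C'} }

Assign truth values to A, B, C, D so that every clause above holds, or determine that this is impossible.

Case C = 1:
From the singleton clause (B'), B = 0.
From the singleton clause (D), D = 1.
From the singleton clause (A), A = 1.
Every clause now holds.

A=1, B=0, C=1, D=1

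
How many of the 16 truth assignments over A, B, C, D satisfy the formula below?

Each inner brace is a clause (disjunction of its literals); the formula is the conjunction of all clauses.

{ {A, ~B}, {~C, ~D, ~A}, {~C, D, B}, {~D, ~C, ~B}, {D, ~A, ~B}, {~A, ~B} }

There are 2^4 = 16 truth assignments over (A, B, C, D).
Check each against the 6 clauses (columns in the order A, B, C, D):
  F F F F  ✓ satisfies all
  F F F T  ✓ satisfies all
  F F T F  ✗ fails (~C | D | B)
  F F T T  ✓ satisfies all
  F T F F  ✗ fails (A | ~B)
  F T F T  ✗ fails (A | ~B)
  F T T F  ✗ fails (A | ~B)
  F T T T  ✗ fails (A | ~B)
  T F F F  ✓ satisfies all
  T F F T  ✓ satisfies all
  T F T F  ✗ fails (~C | D | B)
  T F T T  ✗ fails (~C | ~D | ~A)
  T T F F  ✗ fails (D | ~A | ~B)
  T T F T  ✗ fails (~A | ~B)
  T T T F  ✗ fails (D | ~A | ~B)
  T T T T  ✗ fails (~C | ~D | ~A)
5 of the 16 rows are models.

5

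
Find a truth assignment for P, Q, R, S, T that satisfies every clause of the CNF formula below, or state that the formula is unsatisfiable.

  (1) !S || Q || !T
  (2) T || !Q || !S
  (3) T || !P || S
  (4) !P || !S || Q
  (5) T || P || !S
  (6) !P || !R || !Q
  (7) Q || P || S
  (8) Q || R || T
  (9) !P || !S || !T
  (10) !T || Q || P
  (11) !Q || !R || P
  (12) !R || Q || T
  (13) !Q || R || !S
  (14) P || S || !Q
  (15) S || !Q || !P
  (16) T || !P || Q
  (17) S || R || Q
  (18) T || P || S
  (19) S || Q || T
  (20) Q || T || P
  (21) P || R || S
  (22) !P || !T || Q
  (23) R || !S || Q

UNSATISFIABLE

Try S = false.
Try T = true.
Try Q = true.
(P) alone gives P = true.
Now (!P) is unsatisfied and unit — conflict.
Backtrack on Q: now try Q = false.
(P) alone gives P = true.
Now (!P) is unsatisfied and unit — conflict.
Either choice for Q ends in contradiction.
Backtrack on T: now try T = false.
(!P) alone gives P = false.
Now (P) is unsatisfied and unit — conflict.
Either choice for T ends in contradiction.
Backtrack on S: now try S = true.
Try Q = true.
(T) alone gives T = true.
(!P) alone gives P = false.
(!R) alone gives R = false.
Now (R) is unsatisfied and unit — conflict.
Backtrack on Q: now try Q = false.
(!T) alone gives T = false.
(!P) alone gives P = false.
Now (P) is unsatisfied and unit — conflict.
Either choice for Q ends in contradiction.
Either choice for S ends in contradiction.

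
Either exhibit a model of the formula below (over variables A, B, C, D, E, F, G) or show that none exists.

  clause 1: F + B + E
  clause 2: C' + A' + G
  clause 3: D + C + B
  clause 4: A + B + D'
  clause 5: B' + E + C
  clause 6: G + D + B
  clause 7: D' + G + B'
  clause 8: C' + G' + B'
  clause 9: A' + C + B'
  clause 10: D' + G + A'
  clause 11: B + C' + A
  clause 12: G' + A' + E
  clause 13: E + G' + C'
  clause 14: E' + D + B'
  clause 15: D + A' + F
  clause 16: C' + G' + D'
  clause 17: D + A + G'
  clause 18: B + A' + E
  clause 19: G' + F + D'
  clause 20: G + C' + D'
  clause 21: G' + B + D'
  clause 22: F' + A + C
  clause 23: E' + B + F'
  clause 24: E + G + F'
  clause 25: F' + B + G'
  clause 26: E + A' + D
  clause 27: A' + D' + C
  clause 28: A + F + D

UNSATISFIABLE

Branch on F: set F = 1.
Branch on A: set A = 1.
Branch on C: set C = 0.
The clause (B') is unit, so B = 0.
The clause (D) is unit, so D = 1.
But (D') is also a unit clause — contradiction.
Backtrack on C: now try C = 1.
The clause (G) is unit, so G = 1.
The clause (B') is unit, so B = 0.
But (B) is also a unit clause — contradiction.
Either choice for C ends in contradiction.
Backtrack on A: now try A = 0.
The clause (C) is unit, so C = 1.
The clause (B) is unit, so B = 1.
The clause (G') is unit, so G = 0.
The clause (D') is unit, so D = 0.
The clause (E') is unit, so E = 0.
But (E) is also a unit clause — contradiction.
Either choice for A ends in contradiction.
Backtrack on F: now try F = 0.
Branch on B: set B = 1.
Branch on E: set E = 1.
The clause (D) is unit, so D = 1.
The clause (G) is unit, so G = 1.
But (G') is also a unit clause — contradiction.
Backtrack on E: now try E = 0.
The clause (C) is unit, so C = 1.
The clause (G') is unit, so G = 0.
The clause (A') is unit, so A = 0.
The clause (D') is unit, so D = 0.
But (D) is also a unit clause — contradiction.
Either choice for E ends in contradiction.
Backtrack on B: now try B = 0.
The clause (E) is unit, so E = 1.
Branch on D: set D = 1.
The clause (A) is unit, so A = 1.
The clause (G) is unit, so G = 1.
But (G') is also a unit clause — contradiction.
Backtrack on D: now try D = 0.
The clause (C) is unit, so C = 1.
The clause (G) is unit, so G = 1.
The clause (A) is unit, so A = 1.
But (A') is also a unit clause — contradiction.
Either choice for D ends in contradiction.
Either choice for B ends in contradiction.
Either choice for F ends in contradiction.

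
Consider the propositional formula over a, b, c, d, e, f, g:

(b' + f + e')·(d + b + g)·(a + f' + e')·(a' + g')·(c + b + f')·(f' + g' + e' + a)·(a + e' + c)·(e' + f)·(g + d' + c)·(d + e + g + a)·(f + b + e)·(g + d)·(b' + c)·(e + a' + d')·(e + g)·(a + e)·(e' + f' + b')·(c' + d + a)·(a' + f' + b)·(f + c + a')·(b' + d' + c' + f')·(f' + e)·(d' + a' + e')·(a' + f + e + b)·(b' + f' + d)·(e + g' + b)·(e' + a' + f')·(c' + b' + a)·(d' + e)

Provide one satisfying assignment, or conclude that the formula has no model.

Case a = 0:
(e) alone gives e = 1.
(f') alone gives f = 0.
But (f) is also a unit clause — contradiction.
Undo a and try a = 1.
(g') alone gives g = 0.
(d) alone gives d = 1.
(c) alone gives c = 1.
(e) alone gives e = 1.
But (e') is also a unit clause — contradiction.
Either choice for a ends in contradiction.

UNSATISFIABLE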